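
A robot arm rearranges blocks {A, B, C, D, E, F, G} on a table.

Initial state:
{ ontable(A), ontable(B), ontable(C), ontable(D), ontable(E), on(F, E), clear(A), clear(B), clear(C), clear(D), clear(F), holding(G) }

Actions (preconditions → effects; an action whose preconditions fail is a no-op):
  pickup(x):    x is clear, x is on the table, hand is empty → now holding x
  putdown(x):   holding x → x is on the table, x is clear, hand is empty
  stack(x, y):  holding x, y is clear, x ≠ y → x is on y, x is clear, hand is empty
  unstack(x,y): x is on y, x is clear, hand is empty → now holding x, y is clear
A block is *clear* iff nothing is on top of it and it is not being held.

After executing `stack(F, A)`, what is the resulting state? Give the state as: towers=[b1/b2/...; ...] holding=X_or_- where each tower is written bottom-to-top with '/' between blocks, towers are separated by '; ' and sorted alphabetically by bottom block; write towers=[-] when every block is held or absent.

towers=[A; B; C; D; E/F] holding=G

before: towers=[A; B; C; D; E/F] holding=G
pre[stack(F, A)]: holding(F) fail, clear(A) ok, F≠A ok
holding(F) unmet → stack(F, A) is a no-op
after:  towers=[A; B; C; D; E/F] holding=G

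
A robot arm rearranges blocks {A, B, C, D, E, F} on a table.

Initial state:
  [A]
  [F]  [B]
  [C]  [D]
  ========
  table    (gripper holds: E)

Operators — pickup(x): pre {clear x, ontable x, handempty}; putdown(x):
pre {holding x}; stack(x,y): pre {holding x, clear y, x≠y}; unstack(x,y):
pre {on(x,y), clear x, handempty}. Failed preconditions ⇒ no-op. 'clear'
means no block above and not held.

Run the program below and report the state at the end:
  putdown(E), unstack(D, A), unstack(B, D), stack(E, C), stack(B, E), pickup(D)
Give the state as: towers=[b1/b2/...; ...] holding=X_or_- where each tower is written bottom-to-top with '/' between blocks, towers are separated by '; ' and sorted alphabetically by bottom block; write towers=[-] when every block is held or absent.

towers=[C/F/A; E/B] holding=D

step 1 (putdown(E)): towers=[C/F/A; D/B; E] holding=-
step 2 (unstack(D, A)) [no-op]: towers=[C/F/A; D/B; E] holding=-
step 3 (unstack(B, D)): towers=[C/F/A; D; E] holding=B
step 4 (stack(E, C)) [no-op]: towers=[C/F/A; D; E] holding=B
step 5 (stack(B, E)): towers=[C/F/A; D; E/B] holding=-
step 6 (pickup(D)): towers=[C/F/A; E/B] holding=D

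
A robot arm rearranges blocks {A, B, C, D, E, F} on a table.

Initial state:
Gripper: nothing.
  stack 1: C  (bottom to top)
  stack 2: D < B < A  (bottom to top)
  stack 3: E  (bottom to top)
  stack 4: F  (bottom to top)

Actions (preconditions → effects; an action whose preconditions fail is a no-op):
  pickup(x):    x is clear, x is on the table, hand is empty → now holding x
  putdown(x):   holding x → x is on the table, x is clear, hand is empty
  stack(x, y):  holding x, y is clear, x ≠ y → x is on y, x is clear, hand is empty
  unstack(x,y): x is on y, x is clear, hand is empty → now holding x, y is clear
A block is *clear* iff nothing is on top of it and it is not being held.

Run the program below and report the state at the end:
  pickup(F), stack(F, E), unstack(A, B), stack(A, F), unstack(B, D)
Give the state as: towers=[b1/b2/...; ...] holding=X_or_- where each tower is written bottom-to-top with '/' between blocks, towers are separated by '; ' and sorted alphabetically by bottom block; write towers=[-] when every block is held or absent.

towers=[C; D; E/F/A] holding=B

step 1 (pickup(F)): towers=[C; D/B/A; E] holding=F
step 2 (stack(F, E)): towers=[C; D/B/A; E/F] holding=-
step 3 (unstack(A, B)): towers=[C; D/B; E/F] holding=A
step 4 (stack(A, F)): towers=[C; D/B; E/F/A] holding=-
step 5 (unstack(B, D)): towers=[C; D; E/F/A] holding=B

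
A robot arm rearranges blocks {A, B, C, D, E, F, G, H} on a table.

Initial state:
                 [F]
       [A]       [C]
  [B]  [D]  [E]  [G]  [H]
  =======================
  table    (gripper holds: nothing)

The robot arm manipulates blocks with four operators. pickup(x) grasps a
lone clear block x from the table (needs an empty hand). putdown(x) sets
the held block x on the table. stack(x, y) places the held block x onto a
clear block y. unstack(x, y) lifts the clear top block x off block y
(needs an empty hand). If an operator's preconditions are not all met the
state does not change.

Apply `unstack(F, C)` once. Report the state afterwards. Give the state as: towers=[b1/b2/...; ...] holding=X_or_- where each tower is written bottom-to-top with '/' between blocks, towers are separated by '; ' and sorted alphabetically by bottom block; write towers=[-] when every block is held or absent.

before: towers=[B; D/A; E; G/C/F; H] holding=-
pre[unstack(F, C)]: on(F,C) ✓, clear(F) ✓, handempty ✓
all met → apply unstack(F, C)
after:  towers=[B; D/A; E; G/C; H] holding=F

towers=[B; D/A; E; G/C; H] holding=F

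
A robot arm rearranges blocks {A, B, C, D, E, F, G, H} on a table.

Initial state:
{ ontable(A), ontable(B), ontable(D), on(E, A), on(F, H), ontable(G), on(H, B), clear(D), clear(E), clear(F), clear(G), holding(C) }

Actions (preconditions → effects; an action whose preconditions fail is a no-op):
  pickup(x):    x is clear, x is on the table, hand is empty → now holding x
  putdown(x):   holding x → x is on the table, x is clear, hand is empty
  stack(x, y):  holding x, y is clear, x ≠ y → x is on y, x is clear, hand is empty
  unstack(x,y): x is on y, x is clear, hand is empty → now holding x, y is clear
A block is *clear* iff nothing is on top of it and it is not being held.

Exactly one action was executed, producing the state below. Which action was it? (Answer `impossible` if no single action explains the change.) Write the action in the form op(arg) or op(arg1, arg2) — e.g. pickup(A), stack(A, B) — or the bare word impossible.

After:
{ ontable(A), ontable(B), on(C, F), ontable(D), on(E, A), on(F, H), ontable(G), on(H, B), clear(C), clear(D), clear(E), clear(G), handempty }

target: towers=[A/E; B/H/F/C; D; G] holding=-
        putdown(C) → towers=[A/E; B/H/F; C; D; G] holding=-
       stack(C, G) → towers=[A/E; B/H/F; D; G/C] holding=-
       stack(C, E) → towers=[A/E/C; B/H/F; D; G] holding=-
       stack(C, F) → towers=[A/E; B/H/F/C; D; G] holding=-  ← match
       stack(C, D) → towers=[A/E; B/H/F; D/C; G] holding=-

stack(C, F)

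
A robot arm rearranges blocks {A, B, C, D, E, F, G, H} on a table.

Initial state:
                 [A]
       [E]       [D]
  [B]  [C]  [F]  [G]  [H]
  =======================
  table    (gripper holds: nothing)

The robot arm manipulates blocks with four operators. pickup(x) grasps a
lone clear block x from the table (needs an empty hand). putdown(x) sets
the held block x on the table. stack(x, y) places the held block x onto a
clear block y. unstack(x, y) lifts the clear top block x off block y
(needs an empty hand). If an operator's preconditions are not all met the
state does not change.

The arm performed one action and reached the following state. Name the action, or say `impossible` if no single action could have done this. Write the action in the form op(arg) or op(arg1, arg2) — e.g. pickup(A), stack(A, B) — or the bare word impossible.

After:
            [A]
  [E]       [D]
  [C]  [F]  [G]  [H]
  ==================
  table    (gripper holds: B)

target: towers=[C/E; F; G/D/A; H] holding=B
     unstack(A, D) → towers=[B; C/E; F; G/D; H] holding=A
     unstack(E, C) → towers=[B; C; F; G/D/A; H] holding=E
         pickup(H) → towers=[B; C/E; F; G/D/A] holding=H
         pickup(B) → towers=[C/E; F; G/D/A; H] holding=B  ← match
         pickup(F) → towers=[B; C/E; G/D/A; H] holding=F

pickup(B)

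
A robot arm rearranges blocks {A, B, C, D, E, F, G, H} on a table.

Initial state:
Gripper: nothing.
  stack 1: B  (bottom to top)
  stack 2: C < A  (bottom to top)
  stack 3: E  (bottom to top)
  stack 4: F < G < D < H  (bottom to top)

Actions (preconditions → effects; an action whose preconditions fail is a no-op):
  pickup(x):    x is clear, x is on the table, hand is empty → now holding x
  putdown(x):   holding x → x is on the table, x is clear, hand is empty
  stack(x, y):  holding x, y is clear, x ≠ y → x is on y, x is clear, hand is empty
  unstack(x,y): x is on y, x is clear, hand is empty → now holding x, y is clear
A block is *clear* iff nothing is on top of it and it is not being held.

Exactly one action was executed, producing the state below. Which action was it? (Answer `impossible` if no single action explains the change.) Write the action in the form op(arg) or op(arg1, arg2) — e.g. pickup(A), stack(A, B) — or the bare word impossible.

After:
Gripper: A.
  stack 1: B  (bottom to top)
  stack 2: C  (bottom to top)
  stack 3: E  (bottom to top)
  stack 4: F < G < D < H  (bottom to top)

unstack(A, C)

target: towers=[B; C; E; F/G/D/H] holding=A
     unstack(A, C) → towers=[B; C; E; F/G/D/H] holding=A  ← match
         pickup(E) → towers=[B; C/A; F/G/D/H] holding=E
     unstack(H, D) → towers=[B; C/A; E; F/G/D] holding=H
         pickup(B) → towers=[C/A; E; F/G/D/H] holding=B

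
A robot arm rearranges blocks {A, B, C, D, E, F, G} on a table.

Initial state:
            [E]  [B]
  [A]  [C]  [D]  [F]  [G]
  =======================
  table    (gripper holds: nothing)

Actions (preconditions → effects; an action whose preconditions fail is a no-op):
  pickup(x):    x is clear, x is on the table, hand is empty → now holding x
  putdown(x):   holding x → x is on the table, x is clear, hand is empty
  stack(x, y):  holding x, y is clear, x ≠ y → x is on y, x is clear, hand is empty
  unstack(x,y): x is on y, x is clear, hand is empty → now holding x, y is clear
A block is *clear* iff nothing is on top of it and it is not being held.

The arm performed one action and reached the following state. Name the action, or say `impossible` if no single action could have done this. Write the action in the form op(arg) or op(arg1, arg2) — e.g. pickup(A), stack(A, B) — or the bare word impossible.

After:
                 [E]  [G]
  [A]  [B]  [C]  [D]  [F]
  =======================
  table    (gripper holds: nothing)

impossible

target: towers=[A; B; C; D/E; F/G] holding=-
     unstack(B, F) → towers=[A; C; D/E; F; G] holding=B
         pickup(G) → towers=[A; C; D/E; F/B] holding=G
         pickup(A) → towers=[C; D/E; F/B; G] holding=A
     unstack(E, D) → towers=[A; C; D; F/B; G] holding=E
         pickup(C) → towers=[A; D/E; F/B; G] holding=C
none of the 5 applicable actions match → impossible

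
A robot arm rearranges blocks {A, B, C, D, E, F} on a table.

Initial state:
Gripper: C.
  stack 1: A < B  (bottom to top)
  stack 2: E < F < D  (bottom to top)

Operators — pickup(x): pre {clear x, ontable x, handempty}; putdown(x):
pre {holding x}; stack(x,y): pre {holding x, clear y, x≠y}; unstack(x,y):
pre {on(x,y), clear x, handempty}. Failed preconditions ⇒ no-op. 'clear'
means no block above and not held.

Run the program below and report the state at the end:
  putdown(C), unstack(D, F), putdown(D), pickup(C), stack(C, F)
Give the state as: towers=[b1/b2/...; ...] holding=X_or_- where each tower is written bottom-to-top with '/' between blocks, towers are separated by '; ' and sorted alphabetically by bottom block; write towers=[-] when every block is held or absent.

towers=[A/B; D; E/F/C] holding=-

step 1 (putdown(C)): towers=[A/B; C; E/F/D] holding=-
step 2 (unstack(D, F)): towers=[A/B; C; E/F] holding=D
step 3 (putdown(D)): towers=[A/B; C; D; E/F] holding=-
step 4 (pickup(C)): towers=[A/B; D; E/F] holding=C
step 5 (stack(C, F)): towers=[A/B; D; E/F/C] holding=-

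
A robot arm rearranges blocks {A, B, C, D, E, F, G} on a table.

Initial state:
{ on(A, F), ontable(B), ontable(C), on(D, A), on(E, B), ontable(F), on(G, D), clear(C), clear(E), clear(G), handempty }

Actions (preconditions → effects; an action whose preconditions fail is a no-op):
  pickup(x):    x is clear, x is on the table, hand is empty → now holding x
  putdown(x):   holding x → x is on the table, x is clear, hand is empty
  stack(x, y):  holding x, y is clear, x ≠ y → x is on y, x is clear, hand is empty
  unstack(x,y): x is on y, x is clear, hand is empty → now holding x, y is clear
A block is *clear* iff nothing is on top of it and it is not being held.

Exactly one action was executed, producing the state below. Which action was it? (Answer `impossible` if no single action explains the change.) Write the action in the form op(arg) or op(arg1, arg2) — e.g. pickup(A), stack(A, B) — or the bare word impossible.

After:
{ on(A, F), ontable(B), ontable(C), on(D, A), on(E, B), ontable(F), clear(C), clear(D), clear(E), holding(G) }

target: towers=[B/E; C; F/A/D] holding=G
     unstack(G, D) → towers=[B/E; C; F/A/D] holding=G  ← match
     unstack(E, B) → towers=[B; C; F/A/D/G] holding=E
         pickup(C) → towers=[B/E; F/A/D/G] holding=C

unstack(G, D)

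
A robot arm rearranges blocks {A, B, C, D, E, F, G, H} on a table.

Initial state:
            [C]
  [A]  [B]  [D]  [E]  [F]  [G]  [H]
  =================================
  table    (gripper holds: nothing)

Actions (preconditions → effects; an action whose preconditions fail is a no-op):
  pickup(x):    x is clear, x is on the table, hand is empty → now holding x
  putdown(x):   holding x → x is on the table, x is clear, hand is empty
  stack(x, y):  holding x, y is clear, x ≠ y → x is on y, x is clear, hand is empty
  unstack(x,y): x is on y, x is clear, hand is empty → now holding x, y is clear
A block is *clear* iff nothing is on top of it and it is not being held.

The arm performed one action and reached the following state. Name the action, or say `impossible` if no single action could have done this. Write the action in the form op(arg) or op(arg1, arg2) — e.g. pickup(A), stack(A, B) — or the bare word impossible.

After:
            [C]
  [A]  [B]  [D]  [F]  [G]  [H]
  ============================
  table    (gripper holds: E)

pickup(E)

target: towers=[A; B; D/C; F; G; H] holding=E
         pickup(G) → towers=[A; B; D/C; E; F; H] holding=G
         pickup(A) → towers=[B; D/C; E; F; G; H] holding=A
         pickup(E) → towers=[A; B; D/C; F; G; H] holding=E  ← match
         pickup(H) → towers=[A; B; D/C; E; F; G] holding=H
         pickup(B) → towers=[A; D/C; E; F; G; H] holding=B
         pickup(F) → towers=[A; B; D/C; E; G; H] holding=F
     unstack(C, D) → towers=[A; B; D; E; F; G; H] holding=C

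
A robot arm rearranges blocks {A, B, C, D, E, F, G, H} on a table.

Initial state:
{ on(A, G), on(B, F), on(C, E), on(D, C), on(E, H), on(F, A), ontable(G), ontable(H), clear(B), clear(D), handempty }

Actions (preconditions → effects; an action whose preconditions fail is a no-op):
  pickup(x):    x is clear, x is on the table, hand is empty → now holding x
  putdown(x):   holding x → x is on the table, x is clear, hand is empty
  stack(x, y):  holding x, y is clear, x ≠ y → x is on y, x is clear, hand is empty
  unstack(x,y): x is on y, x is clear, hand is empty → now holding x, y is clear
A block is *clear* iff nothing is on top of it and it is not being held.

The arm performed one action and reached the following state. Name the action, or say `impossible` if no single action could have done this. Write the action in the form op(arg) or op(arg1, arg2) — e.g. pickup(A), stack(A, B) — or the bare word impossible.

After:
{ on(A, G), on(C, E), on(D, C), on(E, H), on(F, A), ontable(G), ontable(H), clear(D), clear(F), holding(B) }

unstack(B, F)

target: towers=[G/A/F; H/E/C/D] holding=B
     unstack(B, F) → towers=[G/A/F; H/E/C/D] holding=B  ← match
     unstack(D, C) → towers=[G/A/F/B; H/E/C] holding=D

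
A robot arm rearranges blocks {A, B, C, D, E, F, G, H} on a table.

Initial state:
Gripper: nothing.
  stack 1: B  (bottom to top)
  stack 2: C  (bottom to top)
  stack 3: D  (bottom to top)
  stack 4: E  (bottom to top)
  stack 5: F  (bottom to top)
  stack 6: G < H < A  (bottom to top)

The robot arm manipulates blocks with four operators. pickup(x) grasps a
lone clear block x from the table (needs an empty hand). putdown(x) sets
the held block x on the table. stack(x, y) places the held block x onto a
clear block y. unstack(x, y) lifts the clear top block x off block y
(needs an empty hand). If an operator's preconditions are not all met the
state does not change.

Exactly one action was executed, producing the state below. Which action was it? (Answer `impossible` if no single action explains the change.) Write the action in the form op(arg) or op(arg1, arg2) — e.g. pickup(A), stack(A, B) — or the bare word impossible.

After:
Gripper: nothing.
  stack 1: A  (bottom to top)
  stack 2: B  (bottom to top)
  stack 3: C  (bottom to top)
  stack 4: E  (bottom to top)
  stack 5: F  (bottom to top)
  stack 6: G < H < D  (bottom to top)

target: towers=[A; B; C; E; F; G/H/D] holding=-
     unstack(A, H) → towers=[B; C; D; E; F; G/H] holding=A
         pickup(E) → towers=[B; C; D; F; G/H/A] holding=E
         pickup(B) → towers=[C; D; E; F; G/H/A] holding=B
         pickup(F) → towers=[B; C; D; E; G/H/A] holding=F
         pickup(D) → towers=[B; C; E; F; G/H/A] holding=D
         pickup(C) → towers=[B; D; E; F; G/H/A] holding=C
none of the 6 applicable actions match → impossible

impossible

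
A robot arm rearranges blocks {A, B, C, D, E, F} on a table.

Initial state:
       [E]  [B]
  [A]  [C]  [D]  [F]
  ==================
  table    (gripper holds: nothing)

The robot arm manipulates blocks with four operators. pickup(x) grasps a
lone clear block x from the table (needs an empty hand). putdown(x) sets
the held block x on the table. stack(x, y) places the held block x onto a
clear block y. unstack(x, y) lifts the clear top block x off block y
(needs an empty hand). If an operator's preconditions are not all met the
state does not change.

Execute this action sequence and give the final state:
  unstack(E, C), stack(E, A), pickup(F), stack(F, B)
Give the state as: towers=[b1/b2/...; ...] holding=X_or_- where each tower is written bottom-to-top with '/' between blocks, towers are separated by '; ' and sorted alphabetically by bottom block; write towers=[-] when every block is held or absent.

towers=[A/E; C; D/B/F] holding=-

step 1 (unstack(E, C)): towers=[A; C; D/B; F] holding=E
step 2 (stack(E, A)): towers=[A/E; C; D/B; F] holding=-
step 3 (pickup(F)): towers=[A/E; C; D/B] holding=F
step 4 (stack(F, B)): towers=[A/E; C; D/B/F] holding=-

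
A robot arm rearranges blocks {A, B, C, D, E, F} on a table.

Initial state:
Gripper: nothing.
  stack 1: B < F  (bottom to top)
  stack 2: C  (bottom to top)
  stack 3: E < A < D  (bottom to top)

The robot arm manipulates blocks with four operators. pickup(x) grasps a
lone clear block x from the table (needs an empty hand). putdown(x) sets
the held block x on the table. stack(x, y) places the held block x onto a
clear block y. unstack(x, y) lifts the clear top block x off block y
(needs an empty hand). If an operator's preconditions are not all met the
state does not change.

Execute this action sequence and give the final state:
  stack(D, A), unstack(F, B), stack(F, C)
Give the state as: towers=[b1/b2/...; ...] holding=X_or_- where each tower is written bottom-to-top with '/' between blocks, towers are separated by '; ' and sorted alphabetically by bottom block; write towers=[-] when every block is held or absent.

step 1 (stack(D, A)) [no-op]: towers=[B/F; C; E/A/D] holding=-
step 2 (unstack(F, B)): towers=[B; C; E/A/D] holding=F
step 3 (stack(F, C)): towers=[B; C/F; E/A/D] holding=-

towers=[B; C/F; E/A/D] holding=-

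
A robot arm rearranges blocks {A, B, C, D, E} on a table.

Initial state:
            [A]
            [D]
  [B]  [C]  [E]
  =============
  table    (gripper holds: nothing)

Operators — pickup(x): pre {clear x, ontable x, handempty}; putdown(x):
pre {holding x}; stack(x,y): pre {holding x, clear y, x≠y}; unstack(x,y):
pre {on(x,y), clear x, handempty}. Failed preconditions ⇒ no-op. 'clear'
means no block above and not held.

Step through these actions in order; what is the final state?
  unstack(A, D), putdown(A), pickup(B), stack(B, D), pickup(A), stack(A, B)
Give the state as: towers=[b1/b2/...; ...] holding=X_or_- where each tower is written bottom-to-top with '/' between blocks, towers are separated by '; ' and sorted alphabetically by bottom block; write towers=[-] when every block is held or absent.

towers=[C; E/D/B/A] holding=-

step 1 (unstack(A, D)): towers=[B; C; E/D] holding=A
step 2 (putdown(A)): towers=[A; B; C; E/D] holding=-
step 3 (pickup(B)): towers=[A; C; E/D] holding=B
step 4 (stack(B, D)): towers=[A; C; E/D/B] holding=-
step 5 (pickup(A)): towers=[C; E/D/B] holding=A
step 6 (stack(A, B)): towers=[C; E/D/B/A] holding=-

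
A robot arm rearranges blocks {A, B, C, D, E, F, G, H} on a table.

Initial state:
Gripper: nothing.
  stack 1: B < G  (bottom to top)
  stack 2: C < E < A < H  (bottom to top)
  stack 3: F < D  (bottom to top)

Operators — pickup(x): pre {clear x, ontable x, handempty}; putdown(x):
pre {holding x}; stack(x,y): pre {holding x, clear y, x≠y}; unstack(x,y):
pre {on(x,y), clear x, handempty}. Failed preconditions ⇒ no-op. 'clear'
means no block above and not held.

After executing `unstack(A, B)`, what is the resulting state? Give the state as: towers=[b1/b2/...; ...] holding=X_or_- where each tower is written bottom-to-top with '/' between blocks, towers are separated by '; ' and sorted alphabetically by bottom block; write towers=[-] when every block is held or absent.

towers=[B/G; C/E/A/H; F/D] holding=-

before: towers=[B/G; C/E/A/H; F/D] holding=-
pre[unstack(A, B)]: on(A,B) fail, clear(A) fail, handempty ok
on(A,B), clear(A) unmet → unstack(A, B) is a no-op
after:  towers=[B/G; C/E/A/H; F/D] holding=-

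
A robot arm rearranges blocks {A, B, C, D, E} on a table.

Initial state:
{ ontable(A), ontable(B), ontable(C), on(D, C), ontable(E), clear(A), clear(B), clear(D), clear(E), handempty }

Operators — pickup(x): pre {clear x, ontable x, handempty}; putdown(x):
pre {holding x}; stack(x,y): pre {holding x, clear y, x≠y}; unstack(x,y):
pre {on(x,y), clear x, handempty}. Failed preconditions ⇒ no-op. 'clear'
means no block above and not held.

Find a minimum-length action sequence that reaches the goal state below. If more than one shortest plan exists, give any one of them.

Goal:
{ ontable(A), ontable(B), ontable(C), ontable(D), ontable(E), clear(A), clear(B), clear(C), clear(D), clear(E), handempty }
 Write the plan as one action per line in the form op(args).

step 1 (unstack(D, C)): towers=[A; B; C; E] holding=D
step 2 (putdown(D)): towers=[A; B; C; D; E] holding=-
goal check: towers=[A; B; C; D; E] holding=- — reached (length 2, optimal by BFS)

unstack(D, C)
putdown(D)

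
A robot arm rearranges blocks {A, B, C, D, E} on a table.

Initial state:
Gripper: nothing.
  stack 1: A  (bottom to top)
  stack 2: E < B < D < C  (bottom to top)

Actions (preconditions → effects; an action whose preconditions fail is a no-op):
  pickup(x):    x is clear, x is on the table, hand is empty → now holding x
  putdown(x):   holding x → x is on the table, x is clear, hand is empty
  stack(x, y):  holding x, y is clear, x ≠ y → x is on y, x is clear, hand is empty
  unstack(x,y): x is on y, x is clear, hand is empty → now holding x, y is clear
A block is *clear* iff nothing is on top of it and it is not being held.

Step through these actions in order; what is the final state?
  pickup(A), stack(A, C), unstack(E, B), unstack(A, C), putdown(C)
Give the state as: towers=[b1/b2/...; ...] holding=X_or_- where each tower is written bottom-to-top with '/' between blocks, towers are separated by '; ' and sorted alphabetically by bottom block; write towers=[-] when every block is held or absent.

step 1 (pickup(A)): towers=[E/B/D/C] holding=A
step 2 (stack(A, C)): towers=[E/B/D/C/A] holding=-
step 3 (unstack(E, B)) [no-op]: towers=[E/B/D/C/A] holding=-
step 4 (unstack(A, C)): towers=[E/B/D/C] holding=A
step 5 (putdown(C)) [no-op]: towers=[E/B/D/C] holding=A

towers=[E/B/D/C] holding=A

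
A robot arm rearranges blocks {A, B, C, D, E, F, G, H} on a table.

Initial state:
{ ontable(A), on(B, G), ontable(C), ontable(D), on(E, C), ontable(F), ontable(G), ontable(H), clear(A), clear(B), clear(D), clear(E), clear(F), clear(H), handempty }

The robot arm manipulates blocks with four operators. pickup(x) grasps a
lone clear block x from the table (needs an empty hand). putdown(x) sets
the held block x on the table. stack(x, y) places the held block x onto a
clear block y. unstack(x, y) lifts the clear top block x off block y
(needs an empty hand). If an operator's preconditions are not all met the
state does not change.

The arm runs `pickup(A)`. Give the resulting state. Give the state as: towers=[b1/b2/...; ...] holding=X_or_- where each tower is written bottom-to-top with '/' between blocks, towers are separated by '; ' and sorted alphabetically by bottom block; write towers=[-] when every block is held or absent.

before: towers=[A; C/E; D; F; G/B; H] holding=-
pre[pickup(A)]: clear(A) yes, ontable(A) yes, handempty yes
all met → apply pickup(A)
after:  towers=[C/E; D; F; G/B; H] holding=A

towers=[C/E; D; F; G/B; H] holding=A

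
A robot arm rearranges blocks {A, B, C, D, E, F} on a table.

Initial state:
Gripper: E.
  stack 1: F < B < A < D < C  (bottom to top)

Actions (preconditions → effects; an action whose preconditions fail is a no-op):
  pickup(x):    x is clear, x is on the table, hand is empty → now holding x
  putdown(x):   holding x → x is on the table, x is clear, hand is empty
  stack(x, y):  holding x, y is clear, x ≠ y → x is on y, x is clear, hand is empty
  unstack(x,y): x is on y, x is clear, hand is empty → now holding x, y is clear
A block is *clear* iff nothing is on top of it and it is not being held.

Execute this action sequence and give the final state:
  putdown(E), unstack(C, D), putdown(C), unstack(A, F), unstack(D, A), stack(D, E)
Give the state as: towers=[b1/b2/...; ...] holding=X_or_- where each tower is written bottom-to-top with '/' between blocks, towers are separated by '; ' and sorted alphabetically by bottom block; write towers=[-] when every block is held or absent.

step 1 (putdown(E)): towers=[E; F/B/A/D/C] holding=-
step 2 (unstack(C, D)): towers=[E; F/B/A/D] holding=C
step 3 (putdown(C)): towers=[C; E; F/B/A/D] holding=-
step 4 (unstack(A, F)) [no-op]: towers=[C; E; F/B/A/D] holding=-
step 5 (unstack(D, A)): towers=[C; E; F/B/A] holding=D
step 6 (stack(D, E)): towers=[C; E/D; F/B/A] holding=-

towers=[C; E/D; F/B/A] holding=-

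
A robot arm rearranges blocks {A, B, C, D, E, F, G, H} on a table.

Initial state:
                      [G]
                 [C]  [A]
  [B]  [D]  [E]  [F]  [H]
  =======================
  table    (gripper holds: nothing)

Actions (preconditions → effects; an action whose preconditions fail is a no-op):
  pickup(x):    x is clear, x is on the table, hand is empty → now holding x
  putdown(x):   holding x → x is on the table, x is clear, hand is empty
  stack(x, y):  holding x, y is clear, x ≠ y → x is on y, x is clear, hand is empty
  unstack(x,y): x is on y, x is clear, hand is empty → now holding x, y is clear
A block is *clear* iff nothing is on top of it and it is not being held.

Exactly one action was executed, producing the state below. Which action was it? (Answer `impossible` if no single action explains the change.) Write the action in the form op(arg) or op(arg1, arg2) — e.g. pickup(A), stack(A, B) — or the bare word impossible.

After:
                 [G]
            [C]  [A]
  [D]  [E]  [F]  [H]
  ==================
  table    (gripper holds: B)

pickup(B)

target: towers=[D; E; F/C; H/A/G] holding=B
     unstack(G, A) → towers=[B; D; E; F/C; H/A] holding=G
         pickup(E) → towers=[B; D; F/C; H/A/G] holding=E
         pickup(B) → towers=[D; E; F/C; H/A/G] holding=B  ← match
         pickup(D) → towers=[B; E; F/C; H/A/G] holding=D
     unstack(C, F) → towers=[B; D; E; F; H/A/G] holding=C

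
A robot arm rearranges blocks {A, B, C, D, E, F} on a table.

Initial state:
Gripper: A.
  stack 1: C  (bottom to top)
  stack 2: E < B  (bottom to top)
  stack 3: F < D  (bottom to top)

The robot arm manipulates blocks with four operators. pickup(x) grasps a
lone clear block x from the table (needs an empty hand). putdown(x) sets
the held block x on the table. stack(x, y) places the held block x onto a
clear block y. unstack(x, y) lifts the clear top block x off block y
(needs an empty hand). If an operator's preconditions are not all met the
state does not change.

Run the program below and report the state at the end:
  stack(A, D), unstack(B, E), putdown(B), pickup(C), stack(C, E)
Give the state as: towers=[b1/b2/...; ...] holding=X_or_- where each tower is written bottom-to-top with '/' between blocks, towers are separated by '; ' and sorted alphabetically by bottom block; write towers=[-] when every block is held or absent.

towers=[B; E/C; F/D/A] holding=-

step 1 (stack(A, D)): towers=[C; E/B; F/D/A] holding=-
step 2 (unstack(B, E)): towers=[C; E; F/D/A] holding=B
step 3 (putdown(B)): towers=[B; C; E; F/D/A] holding=-
step 4 (pickup(C)): towers=[B; E; F/D/A] holding=C
step 5 (stack(C, E)): towers=[B; E/C; F/D/A] holding=-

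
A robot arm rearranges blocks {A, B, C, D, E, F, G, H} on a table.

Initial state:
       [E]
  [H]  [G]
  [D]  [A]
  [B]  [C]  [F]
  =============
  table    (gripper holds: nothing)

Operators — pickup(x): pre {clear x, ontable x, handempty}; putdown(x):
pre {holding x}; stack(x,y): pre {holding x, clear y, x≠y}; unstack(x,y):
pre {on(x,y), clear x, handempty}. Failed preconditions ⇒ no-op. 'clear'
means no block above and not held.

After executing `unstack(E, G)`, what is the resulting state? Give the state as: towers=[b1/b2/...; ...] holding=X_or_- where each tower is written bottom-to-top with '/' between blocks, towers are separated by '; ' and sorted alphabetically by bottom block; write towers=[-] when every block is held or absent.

before: towers=[B/D/H; C/A/G/E; F] holding=-
pre[unstack(E, G)]: on(E,G) ✓, clear(E) ✓, handempty ✓
all met → apply unstack(E, G)
after:  towers=[B/D/H; C/A/G; F] holding=E

towers=[B/D/H; C/A/G; F] holding=E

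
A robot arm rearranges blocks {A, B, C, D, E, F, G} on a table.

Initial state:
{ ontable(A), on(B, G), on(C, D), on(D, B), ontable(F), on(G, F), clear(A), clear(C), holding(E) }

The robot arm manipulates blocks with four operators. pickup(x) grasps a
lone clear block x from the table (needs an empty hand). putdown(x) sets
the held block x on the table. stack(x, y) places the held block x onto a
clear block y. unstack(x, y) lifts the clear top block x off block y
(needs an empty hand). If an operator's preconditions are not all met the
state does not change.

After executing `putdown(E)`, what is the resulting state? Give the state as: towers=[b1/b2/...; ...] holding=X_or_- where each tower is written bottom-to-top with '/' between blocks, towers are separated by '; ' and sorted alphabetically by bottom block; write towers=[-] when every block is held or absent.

towers=[A; E; F/G/B/D/C] holding=-

before: towers=[A; F/G/B/D/C] holding=E
pre[putdown(E)]: holding(E) ✓
all met → apply putdown(E)
after:  towers=[A; E; F/G/B/D/C] holding=-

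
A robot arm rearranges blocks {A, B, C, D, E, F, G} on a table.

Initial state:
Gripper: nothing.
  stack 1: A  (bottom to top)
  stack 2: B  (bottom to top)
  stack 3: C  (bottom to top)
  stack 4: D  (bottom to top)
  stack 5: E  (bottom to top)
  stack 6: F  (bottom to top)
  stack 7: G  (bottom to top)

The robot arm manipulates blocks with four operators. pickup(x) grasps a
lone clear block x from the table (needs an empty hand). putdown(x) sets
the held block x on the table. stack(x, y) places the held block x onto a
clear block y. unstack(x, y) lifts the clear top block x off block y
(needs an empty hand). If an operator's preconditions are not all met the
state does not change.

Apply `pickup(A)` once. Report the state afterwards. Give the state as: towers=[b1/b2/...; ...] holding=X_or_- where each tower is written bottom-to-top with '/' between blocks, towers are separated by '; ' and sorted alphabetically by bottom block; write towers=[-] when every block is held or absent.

before: towers=[A; B; C; D; E; F; G] holding=-
pre[pickup(A)]: clear(A) ok, ontable(A) ok, handempty ok
all met → apply pickup(A)
after:  towers=[B; C; D; E; F; G] holding=A

towers=[B; C; D; E; F; G] holding=A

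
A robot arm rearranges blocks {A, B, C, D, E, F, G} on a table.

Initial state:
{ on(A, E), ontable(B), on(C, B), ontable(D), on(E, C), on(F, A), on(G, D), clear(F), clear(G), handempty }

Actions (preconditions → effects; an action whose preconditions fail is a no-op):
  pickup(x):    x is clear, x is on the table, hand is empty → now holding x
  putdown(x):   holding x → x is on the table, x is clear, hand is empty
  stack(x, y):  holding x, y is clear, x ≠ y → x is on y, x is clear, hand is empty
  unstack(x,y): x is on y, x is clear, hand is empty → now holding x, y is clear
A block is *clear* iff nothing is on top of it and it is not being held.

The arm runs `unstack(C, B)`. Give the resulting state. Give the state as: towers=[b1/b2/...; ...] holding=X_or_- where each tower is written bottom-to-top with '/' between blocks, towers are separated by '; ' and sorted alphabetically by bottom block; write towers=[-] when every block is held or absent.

before: towers=[B/C/E/A/F; D/G] holding=-
pre[unstack(C, B)]: on(C,B) ok, clear(C) fail, handempty ok
clear(C) unmet → unstack(C, B) is a no-op
after:  towers=[B/C/E/A/F; D/G] holding=-

towers=[B/C/E/A/F; D/G] holding=-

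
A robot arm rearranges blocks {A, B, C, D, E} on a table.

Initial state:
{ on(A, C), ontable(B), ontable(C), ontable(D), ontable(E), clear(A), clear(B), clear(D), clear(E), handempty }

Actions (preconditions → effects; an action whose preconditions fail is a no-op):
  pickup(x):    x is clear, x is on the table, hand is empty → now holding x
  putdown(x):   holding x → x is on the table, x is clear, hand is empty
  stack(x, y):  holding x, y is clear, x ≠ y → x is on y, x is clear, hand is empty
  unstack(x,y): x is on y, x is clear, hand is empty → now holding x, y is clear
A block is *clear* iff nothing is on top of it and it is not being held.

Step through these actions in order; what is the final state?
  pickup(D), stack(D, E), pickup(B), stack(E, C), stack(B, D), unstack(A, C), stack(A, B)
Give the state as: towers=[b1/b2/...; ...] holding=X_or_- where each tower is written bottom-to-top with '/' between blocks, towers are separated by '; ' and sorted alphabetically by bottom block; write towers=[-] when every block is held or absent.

towers=[C; E/D/B/A] holding=-

step 1 (pickup(D)): towers=[B; C/A; E] holding=D
step 2 (stack(D, E)): towers=[B; C/A; E/D] holding=-
step 3 (pickup(B)): towers=[C/A; E/D] holding=B
step 4 (stack(E, C)) [no-op]: towers=[C/A; E/D] holding=B
step 5 (stack(B, D)): towers=[C/A; E/D/B] holding=-
step 6 (unstack(A, C)): towers=[C; E/D/B] holding=A
step 7 (stack(A, B)): towers=[C; E/D/B/A] holding=-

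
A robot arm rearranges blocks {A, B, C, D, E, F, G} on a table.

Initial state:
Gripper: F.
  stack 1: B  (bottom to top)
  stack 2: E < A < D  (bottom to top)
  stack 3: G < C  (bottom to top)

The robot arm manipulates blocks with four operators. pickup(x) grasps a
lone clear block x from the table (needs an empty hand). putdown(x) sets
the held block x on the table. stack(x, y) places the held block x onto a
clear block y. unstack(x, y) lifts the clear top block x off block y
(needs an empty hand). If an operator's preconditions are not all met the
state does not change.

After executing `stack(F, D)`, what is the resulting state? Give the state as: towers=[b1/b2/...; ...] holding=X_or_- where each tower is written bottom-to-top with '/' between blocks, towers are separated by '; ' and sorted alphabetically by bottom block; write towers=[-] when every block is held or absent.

towers=[B; E/A/D/F; G/C] holding=-

before: towers=[B; E/A/D; G/C] holding=F
pre[stack(F, D)]: holding(F) ok, clear(D) ok, F≠D ok
all met → apply stack(F, D)
after:  towers=[B; E/A/D/F; G/C] holding=-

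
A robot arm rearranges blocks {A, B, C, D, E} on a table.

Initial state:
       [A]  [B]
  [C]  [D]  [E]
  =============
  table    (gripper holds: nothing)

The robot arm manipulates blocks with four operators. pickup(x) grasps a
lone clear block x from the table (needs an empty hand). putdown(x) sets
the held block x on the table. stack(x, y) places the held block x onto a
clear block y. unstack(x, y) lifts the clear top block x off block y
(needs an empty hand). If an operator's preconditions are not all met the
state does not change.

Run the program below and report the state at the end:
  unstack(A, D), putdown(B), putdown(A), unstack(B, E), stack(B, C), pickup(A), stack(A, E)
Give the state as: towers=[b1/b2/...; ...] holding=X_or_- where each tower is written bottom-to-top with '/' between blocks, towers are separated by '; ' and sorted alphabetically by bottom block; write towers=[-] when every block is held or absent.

step 1 (unstack(A, D)): towers=[C; D; E/B] holding=A
step 2 (putdown(B)) [no-op]: towers=[C; D; E/B] holding=A
step 3 (putdown(A)): towers=[A; C; D; E/B] holding=-
step 4 (unstack(B, E)): towers=[A; C; D; E] holding=B
step 5 (stack(B, C)): towers=[A; C/B; D; E] holding=-
step 6 (pickup(A)): towers=[C/B; D; E] holding=A
step 7 (stack(A, E)): towers=[C/B; D; E/A] holding=-

towers=[C/B; D; E/A] holding=-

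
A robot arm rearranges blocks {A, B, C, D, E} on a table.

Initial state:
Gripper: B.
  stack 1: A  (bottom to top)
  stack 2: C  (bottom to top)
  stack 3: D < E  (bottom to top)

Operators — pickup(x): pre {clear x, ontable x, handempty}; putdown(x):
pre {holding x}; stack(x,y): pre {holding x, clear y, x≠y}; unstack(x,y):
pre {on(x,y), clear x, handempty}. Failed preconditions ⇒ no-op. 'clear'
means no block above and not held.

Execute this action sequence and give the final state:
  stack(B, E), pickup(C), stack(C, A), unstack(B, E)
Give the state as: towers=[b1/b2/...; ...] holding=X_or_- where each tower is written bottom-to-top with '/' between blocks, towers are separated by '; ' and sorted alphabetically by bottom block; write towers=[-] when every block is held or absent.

towers=[A/C; D/E] holding=B

step 1 (stack(B, E)): towers=[A; C; D/E/B] holding=-
step 2 (pickup(C)): towers=[A; D/E/B] holding=C
step 3 (stack(C, A)): towers=[A/C; D/E/B] holding=-
step 4 (unstack(B, E)): towers=[A/C; D/E] holding=B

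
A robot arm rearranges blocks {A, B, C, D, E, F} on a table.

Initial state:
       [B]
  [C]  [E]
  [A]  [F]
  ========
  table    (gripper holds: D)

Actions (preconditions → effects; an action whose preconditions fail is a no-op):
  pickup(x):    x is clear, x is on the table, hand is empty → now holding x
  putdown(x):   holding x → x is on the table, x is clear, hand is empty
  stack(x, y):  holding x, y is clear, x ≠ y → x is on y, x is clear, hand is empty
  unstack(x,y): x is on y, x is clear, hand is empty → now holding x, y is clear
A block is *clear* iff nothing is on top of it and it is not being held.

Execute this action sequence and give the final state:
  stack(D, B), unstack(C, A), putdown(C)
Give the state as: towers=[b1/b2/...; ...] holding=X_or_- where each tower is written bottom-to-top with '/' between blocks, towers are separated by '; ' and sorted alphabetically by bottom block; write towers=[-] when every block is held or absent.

towers=[A; C; F/E/B/D] holding=-

step 1 (stack(D, B)): towers=[A/C; F/E/B/D] holding=-
step 2 (unstack(C, A)): towers=[A; F/E/B/D] holding=C
step 3 (putdown(C)): towers=[A; C; F/E/B/D] holding=-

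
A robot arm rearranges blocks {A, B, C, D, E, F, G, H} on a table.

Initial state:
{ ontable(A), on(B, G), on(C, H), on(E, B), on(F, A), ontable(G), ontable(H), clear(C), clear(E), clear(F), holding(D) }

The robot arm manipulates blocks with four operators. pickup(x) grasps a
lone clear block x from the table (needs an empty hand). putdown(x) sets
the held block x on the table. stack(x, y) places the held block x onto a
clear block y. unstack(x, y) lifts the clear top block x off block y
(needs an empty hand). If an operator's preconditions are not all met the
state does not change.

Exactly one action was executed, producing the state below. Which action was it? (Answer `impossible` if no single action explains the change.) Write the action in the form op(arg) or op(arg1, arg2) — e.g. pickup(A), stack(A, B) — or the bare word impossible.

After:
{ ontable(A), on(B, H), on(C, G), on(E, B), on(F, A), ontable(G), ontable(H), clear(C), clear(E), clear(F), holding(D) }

impossible

target: towers=[A/F; G/C; H/B/E] holding=D
        putdown(D) → towers=[A/F; D; G/B/E; H/C] holding=-
       stack(D, E) → towers=[A/F; G/B/E/D; H/C] holding=-
       stack(D, F) → towers=[A/F/D; G/B/E; H/C] holding=-
       stack(D, C) → towers=[A/F; G/B/E; H/C/D] holding=-
none of the 4 applicable actions match → impossible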